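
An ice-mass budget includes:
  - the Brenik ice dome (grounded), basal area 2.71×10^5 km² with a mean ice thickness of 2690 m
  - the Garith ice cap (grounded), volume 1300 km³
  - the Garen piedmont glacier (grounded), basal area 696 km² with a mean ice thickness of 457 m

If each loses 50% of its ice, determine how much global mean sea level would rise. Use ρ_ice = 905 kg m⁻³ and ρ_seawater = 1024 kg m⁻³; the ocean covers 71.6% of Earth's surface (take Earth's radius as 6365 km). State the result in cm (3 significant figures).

≈ 88.6 cm

Brenik: ice volume = 2.71×10^5 km² × 2690 m = 7.290×10^5 km³; 0.5 × 7.290×10^5 × (905/1024) = 3.221×10^5 km³ of water.
Garith: 0.5 × 1300 km³ × (905/1024) = 574.5 km³ of water.
Garen: ice volume = 696 km² × 457 m = 318.1 km³; 0.5 × 318.1 × (905/1024) = 140.6 km³ of water.
Total added water ≈ 3.229×10^14 m³ over 3.65×10^14 m² → Δh = 0.886 m = 88.6 cm.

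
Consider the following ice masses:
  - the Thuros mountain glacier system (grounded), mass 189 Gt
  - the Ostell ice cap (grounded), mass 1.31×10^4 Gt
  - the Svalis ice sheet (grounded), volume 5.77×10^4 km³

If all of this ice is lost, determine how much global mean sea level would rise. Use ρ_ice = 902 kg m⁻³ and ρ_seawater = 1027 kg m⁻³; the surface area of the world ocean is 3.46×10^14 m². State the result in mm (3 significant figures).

Thuros: 189 Gt = 1.890×10^14 kg; dividing by ρ_w = 1027 kg m⁻³ gives 1.840×10^11 m³ of water.
Ostell: 1.31×10^4 Gt = 1.310×10^16 kg; dividing by ρ_w = 1027 kg m⁻³ gives 1.276×10^13 m³ of water.
Svalis: 5.77×10^4 km³ × (902/1027) = 5.068×10^4 km³ of water.
Total added water ≈ 6.362×10^13 m³ over 3.46×10^14 m² → Δh = 0.184 m = 184 mm.

≈ 184 mm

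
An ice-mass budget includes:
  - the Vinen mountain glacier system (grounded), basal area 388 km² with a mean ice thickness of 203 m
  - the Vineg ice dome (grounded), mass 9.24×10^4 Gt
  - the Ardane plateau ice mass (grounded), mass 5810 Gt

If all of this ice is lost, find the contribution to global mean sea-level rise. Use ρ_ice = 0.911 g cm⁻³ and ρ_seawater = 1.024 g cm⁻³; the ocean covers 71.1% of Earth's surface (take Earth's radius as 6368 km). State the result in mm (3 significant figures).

Vinen: ice volume = 388 km² × 203 m = 78.76 km³; 78.76 × (911/1024) = 70.07 km³ of water.
Vineg: 9.24×10^4 Gt = 9.240×10^16 kg; dividing by ρ_w = 1.024 g cm⁻³ = 1024 kg m⁻³ gives 9.023×10^13 m³ of water.
Ardane: 5810 Gt = 5.810×10^15 kg; dividing by ρ_w = 1024 kg m⁻³ gives 5.674×10^12 m³ of water.
Total added water ≈ 9.598×10^13 m³ over 3.62×10^14 m² → Δh = 0.265 m = 265 mm.

≈ 265 mm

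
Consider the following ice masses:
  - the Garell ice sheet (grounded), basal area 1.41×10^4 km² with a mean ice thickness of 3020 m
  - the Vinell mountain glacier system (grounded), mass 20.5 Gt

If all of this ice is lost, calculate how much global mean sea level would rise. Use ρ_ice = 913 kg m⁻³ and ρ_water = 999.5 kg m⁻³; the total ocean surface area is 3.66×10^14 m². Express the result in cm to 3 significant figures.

≈ 10.6 cm

Garell: ice volume = 1.41×10^4 km² × 3020 m = 4.258×10^4 km³; 4.258×10^4 × (913/999.5) = 3.890×10^4 km³ of water.
Vinell: 20.5 Gt = 2.050×10^13 kg; dividing by ρ_w = 999.5 kg m⁻³ gives 2.051×10^10 m³ of water.
Total added water ≈ 3.892×10^13 m³ over 3.66×10^14 m² → Δh = 0.106 m = 10.6 cm.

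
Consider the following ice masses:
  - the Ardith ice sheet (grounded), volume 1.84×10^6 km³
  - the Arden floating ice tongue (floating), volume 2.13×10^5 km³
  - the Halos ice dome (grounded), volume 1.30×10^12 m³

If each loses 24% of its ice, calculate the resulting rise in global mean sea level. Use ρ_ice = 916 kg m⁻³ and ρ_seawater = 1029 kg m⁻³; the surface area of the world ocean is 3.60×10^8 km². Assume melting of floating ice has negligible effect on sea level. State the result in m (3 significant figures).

Ardith: 0.24 × 1.84×10^6 km³ × (916/1029) = 3.931×10^5 km³ of water.
The Arden floating ice tongue is floating and already displaces its own weight of water, so its melt adds essentially nothing to sea level.
Halos: 0.24 × 1.30×10^12 m³ × (916/1029) = 2.777×10^11 m³ of water.
Total added water ≈ 3.934×10^14 m³ over 3.60×10^14 m² → Δh = 1.09 m.

≈ 1.09 m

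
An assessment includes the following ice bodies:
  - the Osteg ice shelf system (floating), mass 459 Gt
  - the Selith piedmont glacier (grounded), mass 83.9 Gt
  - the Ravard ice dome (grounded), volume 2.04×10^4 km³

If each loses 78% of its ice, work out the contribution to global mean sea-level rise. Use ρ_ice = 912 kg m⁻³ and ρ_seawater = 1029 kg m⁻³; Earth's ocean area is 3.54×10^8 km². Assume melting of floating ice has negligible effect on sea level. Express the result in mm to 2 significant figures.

The Osteg ice shelf system is floating and already displaces its own weight of water, so its melt adds essentially nothing to sea level.
Selith: 0.78 × 83.9 Gt = 6.544×10^13 kg; dividing by ρ_w = 1029 kg m⁻³ gives 6.360×10^10 m³ of water.
Ravard: 0.78 × 2.04×10^4 km³ × (912/1029) = 1.410×10^4 km³ of water.
Total added water ≈ 1.417×10^13 m³ over 3.54×10^14 m² → Δh = 0.0400 m = 40 mm.

≈ 40 mm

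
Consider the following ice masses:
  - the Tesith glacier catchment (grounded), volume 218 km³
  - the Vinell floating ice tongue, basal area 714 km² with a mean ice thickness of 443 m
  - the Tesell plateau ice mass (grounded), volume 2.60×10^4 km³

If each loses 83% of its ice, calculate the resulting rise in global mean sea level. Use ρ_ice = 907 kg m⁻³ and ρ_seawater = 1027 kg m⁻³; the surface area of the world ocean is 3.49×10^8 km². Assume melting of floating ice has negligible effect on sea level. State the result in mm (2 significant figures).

≈ 55 mm

Tesith: 0.83 × 218 km³ × (907/1027) = 159.8 km³ of water.
The Vinell floating ice tongue is floating and already displaces its own weight of water, so its melt adds essentially nothing to sea level.
Tesell: 0.83 × 2.60×10^4 km³ × (907/1027) = 1.906×10^4 km³ of water.
Total added water ≈ 1.922×10^13 m³ over 3.49×10^14 m² → Δh = 0.0551 m = 55 mm.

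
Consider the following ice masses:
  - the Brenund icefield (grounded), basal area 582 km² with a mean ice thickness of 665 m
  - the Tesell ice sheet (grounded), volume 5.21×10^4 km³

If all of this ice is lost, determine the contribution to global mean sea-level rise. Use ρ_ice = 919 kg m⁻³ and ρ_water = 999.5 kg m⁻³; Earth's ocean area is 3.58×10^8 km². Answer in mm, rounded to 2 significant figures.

Brenund: ice volume = 582 km² × 665 m = 387.0 km³; 387.0 × (919/999.5) = 355.9 km³ of water.
Tesell: 5.21×10^4 km³ × (919/999.5) = 4.790×10^4 km³ of water.
Total added water ≈ 4.826×10^13 m³ over 3.58×10^14 m² → Δh = 0.135 m = 130 mm.

≈ 130 mm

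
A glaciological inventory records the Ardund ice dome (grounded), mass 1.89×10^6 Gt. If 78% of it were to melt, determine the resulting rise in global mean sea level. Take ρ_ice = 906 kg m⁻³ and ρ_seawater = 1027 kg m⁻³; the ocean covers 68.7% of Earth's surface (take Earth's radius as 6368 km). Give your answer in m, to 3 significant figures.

Ardund: 0.78 × 1.89×10^6 Gt = 1.474×10^18 kg; dividing by ρ_w = 1027 kg m⁻³ gives 1.435×10^15 m³ of water.
Spread over 3.50×10^14 m² of ocean, Δh = 1.435×10^15 / 3.50×10^14 = 4.10 m.

≈ 4.10 m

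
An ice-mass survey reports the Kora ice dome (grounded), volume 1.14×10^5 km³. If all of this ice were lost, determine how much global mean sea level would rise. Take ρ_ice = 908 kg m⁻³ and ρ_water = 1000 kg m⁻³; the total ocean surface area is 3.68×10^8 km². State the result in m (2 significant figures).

Kora: 1.14×10^5 km³ × (908/1000) = 1.035×10^5 km³ of water.
Spread over 3.68×10^14 m² of ocean, Δh = 1.035×10^14 / 3.68×10^14 = 0.281 m.

≈ 0.28 m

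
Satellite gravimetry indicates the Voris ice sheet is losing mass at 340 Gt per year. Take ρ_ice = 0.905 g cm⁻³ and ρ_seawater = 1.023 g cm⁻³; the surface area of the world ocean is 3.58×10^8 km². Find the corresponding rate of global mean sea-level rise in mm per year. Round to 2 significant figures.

≈ 0.93 mm/yr

ρ_w = 1.023 g cm⁻³ = 1023 kg m⁻³. Annual water volume added = 340 Gt / ρ_w = 3.400×10^14 kg / 1023 kg m⁻³ = 3.324×10^11 m³.
Δh per year = 3.324×10^11 / 3.58×10^14 = 9.28×10^-4 m = 0.93 mm.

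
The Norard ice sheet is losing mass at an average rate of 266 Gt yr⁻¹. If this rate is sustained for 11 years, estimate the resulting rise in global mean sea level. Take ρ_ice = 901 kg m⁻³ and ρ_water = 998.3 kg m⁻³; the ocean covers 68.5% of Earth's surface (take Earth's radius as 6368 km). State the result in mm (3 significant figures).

Total mass lost = 266 Gt/yr × 11 yr = 2926 Gt = 2.926×10^15 kg.
ρ_w = 998.3 kg m⁻³, so water volume = 2.926×10^15 / 998.3 = 2.931×10^12 m³.
Δh = 2.931×10^12 / 3.49×10^14 = 8.40×10^-3 m = 8.40 mm.

≈ 8.40 mm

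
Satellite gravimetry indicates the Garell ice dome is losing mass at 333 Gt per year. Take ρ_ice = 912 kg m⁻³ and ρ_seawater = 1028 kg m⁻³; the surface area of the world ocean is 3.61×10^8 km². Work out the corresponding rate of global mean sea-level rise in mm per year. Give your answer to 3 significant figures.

ρ_w = 1028 kg m⁻³. Annual water volume added = 333 Gt / ρ_w = 3.330×10^14 kg / 1028 kg m⁻³ = 3.239×10^11 m³.
Δh per year = 3.239×10^11 / 3.61×10^14 = 8.97×10^-4 m = 0.897 mm.

≈ 0.897 mm/yr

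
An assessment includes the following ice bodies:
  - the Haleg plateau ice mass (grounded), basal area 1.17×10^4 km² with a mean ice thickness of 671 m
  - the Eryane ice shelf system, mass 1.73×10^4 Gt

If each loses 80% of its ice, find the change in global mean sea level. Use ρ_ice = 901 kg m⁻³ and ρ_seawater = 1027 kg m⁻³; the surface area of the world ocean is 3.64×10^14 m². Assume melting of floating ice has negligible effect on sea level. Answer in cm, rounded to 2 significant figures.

Haleg: ice volume = 1.17×10^4 km² × 671 m = 7851 km³; 0.8 × 7851 × (901/1027) = 5510 km³ of water.
The Eryane ice shelf system is floating and already displaces its own weight of water, so its melt adds essentially nothing to sea level.
Total added water ≈ 5.510×10^12 m³ over 3.64×10^14 m² → Δh = 0.0151 m = 1.5 cm.

≈ 1.5 cm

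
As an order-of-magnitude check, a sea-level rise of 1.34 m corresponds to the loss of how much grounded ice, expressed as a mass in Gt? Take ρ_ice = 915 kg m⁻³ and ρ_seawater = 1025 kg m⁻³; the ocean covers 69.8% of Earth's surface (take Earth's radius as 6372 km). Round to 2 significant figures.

≈ 4.9×10^5 Gt

Required water volume = Δh × A = 1.34 m × 3.56×10^14 m² = 4.772×10^14 m³.
ρ_w = 1025 kg m⁻³, so the mass of water = 4.772×10^14 m³ × 1025 kg m⁻³ = 4.892×10^17 kg = 4.9×10^5 Gt (and the same mass of ice, by conservation).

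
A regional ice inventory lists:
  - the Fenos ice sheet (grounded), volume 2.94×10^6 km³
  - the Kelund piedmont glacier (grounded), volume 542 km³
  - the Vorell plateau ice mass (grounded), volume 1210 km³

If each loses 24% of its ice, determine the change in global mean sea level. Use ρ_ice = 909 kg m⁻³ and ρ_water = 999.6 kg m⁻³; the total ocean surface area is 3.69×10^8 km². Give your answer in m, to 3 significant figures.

Fenos: 0.24 × 2.94×10^6 km³ × (909/999.6) = 6.416×10^5 km³ of water.
Kelund: 0.24 × 542 km³ × (909/999.6) = 118.3 km³ of water.
Vorell: 0.24 × 1210 km³ × (909/999.6) = 264.1 km³ of water.
Total added water ≈ 6.420×10^14 m³ over 3.69×10^14 m² → Δh = 1.74 m.

≈ 1.74 m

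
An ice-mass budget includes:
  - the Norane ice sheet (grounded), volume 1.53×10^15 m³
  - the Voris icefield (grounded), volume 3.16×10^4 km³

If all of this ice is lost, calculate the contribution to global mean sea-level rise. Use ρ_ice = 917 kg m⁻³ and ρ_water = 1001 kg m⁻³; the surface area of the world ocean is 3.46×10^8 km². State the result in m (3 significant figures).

≈ 4.13 m

Norane: 1.53×10^15 m³ × (917/1001) = 1.402×10^15 m³ of water.
Voris: 3.16×10^4 km³ × (917/1001) = 2.895×10^4 km³ of water.
Total added water ≈ 1.431×10^15 m³ over 3.46×10^14 m² → Δh = 4.13 m.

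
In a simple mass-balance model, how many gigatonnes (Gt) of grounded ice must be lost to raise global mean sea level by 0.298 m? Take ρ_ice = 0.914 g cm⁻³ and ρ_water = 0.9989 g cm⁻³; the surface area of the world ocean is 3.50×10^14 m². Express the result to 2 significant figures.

≈ 1.0×10^5 Gt

Required water volume = Δh × A = 0.298 m × 3.50×10^14 m² = 1.043×10^14 m³.
ρ_w = 0.9989 g cm⁻³ = 998.9 kg m⁻³, so the mass of water = 1.043×10^14 m³ × 998.9 kg m⁻³ = 1.042×10^17 kg = 1.0×10^5 Gt (and the same mass of ice, by conservation).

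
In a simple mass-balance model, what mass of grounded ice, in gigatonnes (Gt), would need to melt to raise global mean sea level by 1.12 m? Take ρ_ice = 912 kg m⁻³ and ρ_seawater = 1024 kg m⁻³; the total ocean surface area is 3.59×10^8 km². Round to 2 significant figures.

Required water volume = Δh × A = 1.12 m × 3.59×10^14 m² = 4.021×10^14 m³.
ρ_w = 1024 kg m⁻³, so the mass of water = 4.021×10^14 m³ × 1024 kg m⁻³ = 4.117×10^17 kg = 4.1×10^5 Gt (and the same mass of ice, by conservation).

≈ 4.1×10^5 Gt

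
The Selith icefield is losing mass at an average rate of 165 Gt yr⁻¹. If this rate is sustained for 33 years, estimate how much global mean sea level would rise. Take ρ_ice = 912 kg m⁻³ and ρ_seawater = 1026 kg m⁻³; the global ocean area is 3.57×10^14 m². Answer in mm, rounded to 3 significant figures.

≈ 14.9 mm

Total mass lost = 165 Gt/yr × 33 yr = 5445 Gt = 5.445×10^15 kg.
ρ_w = 1026 kg m⁻³, so water volume = 5.445×10^15 / 1026 = 5.307×10^12 m³.
Δh = 5.307×10^12 / 3.57×10^14 = 0.0149 m = 14.9 mm.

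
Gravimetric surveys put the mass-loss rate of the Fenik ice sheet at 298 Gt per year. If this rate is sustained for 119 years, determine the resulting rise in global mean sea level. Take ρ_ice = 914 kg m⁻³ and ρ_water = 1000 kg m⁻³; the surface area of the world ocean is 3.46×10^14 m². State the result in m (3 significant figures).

≈ 0.102 m

Total mass lost = 298 Gt/yr × 119 yr = 3.546×10^4 Gt = 3.546×10^16 kg.
ρ_w = 1000 kg m⁻³, so water volume = 3.546×10^16 / 1000 = 3.546×10^13 m³.
Δh = 3.546×10^13 / 3.46×10^14 = 0.102 m.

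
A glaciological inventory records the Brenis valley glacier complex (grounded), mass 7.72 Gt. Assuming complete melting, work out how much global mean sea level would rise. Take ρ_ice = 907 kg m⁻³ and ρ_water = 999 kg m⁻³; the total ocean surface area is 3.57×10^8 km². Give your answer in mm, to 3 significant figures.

≈ 0.0216 mm

Brenis: 7.72 Gt = 7.720×10^12 kg; dividing by ρ_w = 999 kg m⁻³ gives 7.728×10^9 m³ of water.
Spread over 3.57×10^14 m² of ocean, Δh = 7.728×10^9 / 3.57×10^14 = 2.16×10^-5 m = 0.0216 mm.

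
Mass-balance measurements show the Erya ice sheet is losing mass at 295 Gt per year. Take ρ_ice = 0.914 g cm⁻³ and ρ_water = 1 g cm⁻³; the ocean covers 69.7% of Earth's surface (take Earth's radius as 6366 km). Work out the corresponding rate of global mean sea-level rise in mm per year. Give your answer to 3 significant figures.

ρ_w = 1 g cm⁻³ = 1000 kg m⁻³. Annual water volume added = 295 Gt / ρ_w = 2.950×10^14 kg / 1000 kg m⁻³ = 2.950×10^11 m³.
Δh per year = 2.950×10^11 / 3.55×10^14 = 8.31×10^-4 m = 0.831 mm.

≈ 0.831 mm/yr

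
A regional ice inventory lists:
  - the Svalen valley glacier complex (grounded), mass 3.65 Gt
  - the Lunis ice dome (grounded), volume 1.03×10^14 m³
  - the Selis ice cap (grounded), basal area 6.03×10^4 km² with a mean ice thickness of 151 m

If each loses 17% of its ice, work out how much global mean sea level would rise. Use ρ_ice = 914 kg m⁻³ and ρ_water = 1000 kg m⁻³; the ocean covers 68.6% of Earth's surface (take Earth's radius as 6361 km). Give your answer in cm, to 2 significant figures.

Svalen: 0.17 × 3.65 Gt = 6.205×10^11 kg; dividing by ρ_w = 1000 kg m⁻³ gives 6.205×10^8 m³ of water.
Lunis: 0.17 × 1.03×10^14 m³ × (914/1000) = 1.600×10^13 m³ of water.
Selis: ice volume = 6.03×10^4 km² × 151 m = 9105 km³; 0.17 × 9105 × (914/1000) = 1415 km³ of water.
Total added water ≈ 1.742×10^13 m³ over 3.49×10^14 m² → Δh = 0.0499 m = 5.0 cm.

≈ 5.0 cm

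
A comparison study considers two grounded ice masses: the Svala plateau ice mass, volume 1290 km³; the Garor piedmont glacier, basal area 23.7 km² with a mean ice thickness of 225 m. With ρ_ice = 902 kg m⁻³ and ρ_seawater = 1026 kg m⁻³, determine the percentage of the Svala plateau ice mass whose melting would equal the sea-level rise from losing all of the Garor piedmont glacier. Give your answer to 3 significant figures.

Equal sea-level rise means equal mass of meltwater, i.e. equal mass of ice lost.
Ice mass of Garor: 4.810×10^12 kg; ice mass of Svala: 1.164×10^15 kg.
Fraction required = 4.810×10^12 / 1.164×10^15 = 4.13×10^-3 → 0.413 %.

≈ 0.413 %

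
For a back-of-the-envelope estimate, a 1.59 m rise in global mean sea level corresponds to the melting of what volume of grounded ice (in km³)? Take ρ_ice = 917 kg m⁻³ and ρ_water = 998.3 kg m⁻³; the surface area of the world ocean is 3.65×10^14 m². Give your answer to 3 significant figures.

Required water volume = Δh × A = 1.59 m × 3.65×10^14 m² = 5.804×10^14 m³ = 5.804×10^5 km³.
Ice volume = water volume × ρ_w/ρ_ice = 5.804×10^5 × 998.3/917 = 6.32×10^5 km³.

≈ 6.32×10^5 km³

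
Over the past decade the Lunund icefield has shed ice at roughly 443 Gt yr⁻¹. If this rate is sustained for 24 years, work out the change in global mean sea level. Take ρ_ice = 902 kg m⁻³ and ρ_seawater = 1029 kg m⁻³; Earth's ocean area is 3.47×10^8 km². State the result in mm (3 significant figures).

Total mass lost = 443 Gt/yr × 24 yr = 1.063×10^4 Gt = 1.063×10^16 kg.
ρ_w = 1029 kg m⁻³, so water volume = 1.063×10^16 / 1029 = 1.033×10^13 m³.
Δh = 1.033×10^13 / 3.47×10^14 = 0.0298 m = 29.8 mm.

≈ 29.8 mm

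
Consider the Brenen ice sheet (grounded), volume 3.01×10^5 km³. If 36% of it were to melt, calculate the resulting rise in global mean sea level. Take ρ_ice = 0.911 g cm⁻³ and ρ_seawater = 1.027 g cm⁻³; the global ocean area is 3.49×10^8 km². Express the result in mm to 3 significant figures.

≈ 275 mm

Brenen: 0.36 × 3.01×10^5 km³ × (911/1027) = 9.612×10^4 km³ of water.
Spread over 3.49×10^14 m² of ocean, Δh = 9.612×10^13 / 3.49×10^14 = 0.275 m = 275 mm.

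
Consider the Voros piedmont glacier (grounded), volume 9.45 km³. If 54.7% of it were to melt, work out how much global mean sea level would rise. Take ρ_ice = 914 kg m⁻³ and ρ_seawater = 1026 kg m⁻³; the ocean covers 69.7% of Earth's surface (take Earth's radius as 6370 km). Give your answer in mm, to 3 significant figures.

≈ 0.0130 mm

Voros: 0.547 × 9.45 km³ × (914/1026) = 4.605 km³ of water.
Spread over 3.55×10^14 m² of ocean, Δh = 4.605×10^9 / 3.55×10^14 = 1.30×10^-5 m = 0.0130 mm.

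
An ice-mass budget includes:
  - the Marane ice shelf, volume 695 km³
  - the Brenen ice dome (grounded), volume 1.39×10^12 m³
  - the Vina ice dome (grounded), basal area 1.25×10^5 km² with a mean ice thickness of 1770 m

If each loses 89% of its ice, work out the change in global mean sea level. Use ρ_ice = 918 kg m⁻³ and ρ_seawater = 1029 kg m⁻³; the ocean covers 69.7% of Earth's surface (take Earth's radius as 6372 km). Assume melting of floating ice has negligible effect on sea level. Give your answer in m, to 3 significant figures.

≈ 0.497 m

The Marane ice shelf is floating and already displaces its own weight of water, so its melt adds essentially nothing to sea level.
Brenen: 0.89 × 1.39×10^12 m³ × (918/1029) = 1.104×10^12 m³ of water.
Vina: ice volume = 1.25×10^5 km² × 1770 m = 2.212×10^5 km³; 0.89 × 2.212×10^5 × (918/1029) = 1.757×10^5 km³ of water.
Total added water ≈ 1.768×10^14 m³ over 3.56×10^14 m² → Δh = 0.497 m.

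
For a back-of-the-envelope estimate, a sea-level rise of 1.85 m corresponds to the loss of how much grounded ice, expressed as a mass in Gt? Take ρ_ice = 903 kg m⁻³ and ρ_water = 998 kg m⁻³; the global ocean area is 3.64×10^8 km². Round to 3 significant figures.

≈ 6.72×10^5 Gt

Required water volume = Δh × A = 1.85 m × 3.64×10^14 m² = 6.734×10^14 m³.
ρ_w = 998 kg m⁻³, so the mass of water = 6.734×10^14 m³ × 998 kg m⁻³ = 6.721×10^17 kg = 6.72×10^5 Gt (and the same mass of ice, by conservation).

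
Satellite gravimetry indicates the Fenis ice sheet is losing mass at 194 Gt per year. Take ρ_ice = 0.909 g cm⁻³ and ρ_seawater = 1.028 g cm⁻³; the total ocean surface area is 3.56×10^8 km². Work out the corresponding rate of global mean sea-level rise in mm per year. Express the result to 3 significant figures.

≈ 0.530 mm/yr

ρ_w = 1.028 g cm⁻³ = 1028 kg m⁻³. Annual water volume added = 194 Gt / ρ_w = 1.940×10^14 kg / 1028 kg m⁻³ = 1.887×10^11 m³.
Δh per year = 1.887×10^11 / 3.56×10^14 = 5.30×10^-4 m = 0.530 mm.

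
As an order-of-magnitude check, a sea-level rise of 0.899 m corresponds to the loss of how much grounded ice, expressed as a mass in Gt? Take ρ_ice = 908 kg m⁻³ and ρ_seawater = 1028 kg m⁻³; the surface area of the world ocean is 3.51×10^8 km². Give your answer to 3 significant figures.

Required water volume = Δh × A = 0.899 m × 3.51×10^14 m² = 3.155×10^14 m³.
ρ_w = 1028 kg m⁻³, so the mass of water = 3.155×10^14 m³ × 1028 kg m⁻³ = 3.244×10^17 kg = 3.24×10^5 Gt (and the same mass of ice, by conservation).

≈ 3.24×10^5 Gt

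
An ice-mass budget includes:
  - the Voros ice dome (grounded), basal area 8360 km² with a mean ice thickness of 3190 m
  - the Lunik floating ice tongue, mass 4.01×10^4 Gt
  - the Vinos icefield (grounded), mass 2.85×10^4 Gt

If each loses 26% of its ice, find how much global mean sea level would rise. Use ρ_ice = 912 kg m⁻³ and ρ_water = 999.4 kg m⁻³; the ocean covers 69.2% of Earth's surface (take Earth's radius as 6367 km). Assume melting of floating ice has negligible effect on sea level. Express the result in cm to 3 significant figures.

≈ 3.90 cm

Voros: ice volume = 8360 km² × 3190 m = 2.667×10^4 km³; 0.26 × 2.667×10^4 × (912/999.4) = 6327 km³ of water.
The Lunik floating ice tongue is floating and already displaces its own weight of water, so its melt adds essentially nothing to sea level.
Vinos: 0.26 × 2.85×10^4 Gt = 7.410×10^15 kg; dividing by ρ_w = 999.4 kg m⁻³ gives 7.414×10^12 m³ of water.
Total added water ≈ 1.374×10^13 m³ over 3.53×10^14 m² → Δh = 0.0390 m = 3.90 cm.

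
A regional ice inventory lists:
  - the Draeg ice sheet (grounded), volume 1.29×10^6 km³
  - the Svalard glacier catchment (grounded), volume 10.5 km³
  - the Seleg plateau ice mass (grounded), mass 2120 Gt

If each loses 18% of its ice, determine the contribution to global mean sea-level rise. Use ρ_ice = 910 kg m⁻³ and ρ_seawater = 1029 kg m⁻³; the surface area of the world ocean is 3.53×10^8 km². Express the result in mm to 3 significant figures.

Draeg: 0.18 × 1.29×10^6 km³ × (910/1029) = 2.053×10^5 km³ of water.
Svalard: 0.18 × 10.5 km³ × (910/1029) = 1.671 km³ of water.
Seleg: 0.18 × 2120 Gt = 3.816×10^14 kg; dividing by ρ_w = 1029 kg m⁻³ gives 3.708×10^11 m³ of water.
Total added water ≈ 2.057×10^14 m³ over 3.53×10^14 m² → Δh = 0.583 m = 583 mm.

≈ 583 mm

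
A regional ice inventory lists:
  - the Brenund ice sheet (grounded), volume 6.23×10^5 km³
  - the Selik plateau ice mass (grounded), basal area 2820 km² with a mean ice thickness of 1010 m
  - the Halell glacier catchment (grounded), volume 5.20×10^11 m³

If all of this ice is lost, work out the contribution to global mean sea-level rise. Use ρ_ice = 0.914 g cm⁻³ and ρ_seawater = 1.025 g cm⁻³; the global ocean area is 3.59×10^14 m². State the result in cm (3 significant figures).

Brenund: 6.23×10^5 km³ × (914/1025) = 5.555×10^5 km³ of water.
Selik: ice volume = 2820 km² × 1010 m = 2848 km³; 2848 × (914/1025) = 2540 km³ of water.
Halell: 5.20×10^11 m³ × (914/1025) = 4.637×10^11 m³ of water.
Total added water ≈ 5.585×10^14 m³ over 3.59×10^14 m² → Δh = 1.56 m = 156 cm.

≈ 156 cm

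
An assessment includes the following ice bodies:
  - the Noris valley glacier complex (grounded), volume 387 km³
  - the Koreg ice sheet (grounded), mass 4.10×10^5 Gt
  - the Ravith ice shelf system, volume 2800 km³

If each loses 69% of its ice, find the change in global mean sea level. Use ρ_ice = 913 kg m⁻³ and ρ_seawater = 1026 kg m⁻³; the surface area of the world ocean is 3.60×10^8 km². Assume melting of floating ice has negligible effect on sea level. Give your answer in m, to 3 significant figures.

≈ 0.767 m

Noris: 0.69 × 387 km³ × (913/1026) = 237.6 km³ of water.
Koreg: 0.69 × 4.10×10^5 Gt = 2.829×10^17 kg; dividing by ρ_w = 1026 kg m⁻³ gives 2.757×10^14 m³ of water.
The Ravith ice shelf system is floating and already displaces its own weight of water, so its melt adds essentially nothing to sea level.
Total added water ≈ 2.760×10^14 m³ over 3.60×10^14 m² → Δh = 0.767 m.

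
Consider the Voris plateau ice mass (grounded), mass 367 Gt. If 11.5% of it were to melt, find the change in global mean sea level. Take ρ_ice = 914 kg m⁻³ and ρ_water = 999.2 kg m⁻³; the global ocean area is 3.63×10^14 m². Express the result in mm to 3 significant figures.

≈ 0.116 mm

Voris: 0.115 × 367 Gt = 4.220×10^13 kg; dividing by ρ_w = 999.2 kg m⁻³ gives 4.224×10^10 m³ of water.
Spread over 3.63×10^14 m² of ocean, Δh = 4.224×10^10 / 3.63×10^14 = 1.16×10^-4 m = 0.116 mm.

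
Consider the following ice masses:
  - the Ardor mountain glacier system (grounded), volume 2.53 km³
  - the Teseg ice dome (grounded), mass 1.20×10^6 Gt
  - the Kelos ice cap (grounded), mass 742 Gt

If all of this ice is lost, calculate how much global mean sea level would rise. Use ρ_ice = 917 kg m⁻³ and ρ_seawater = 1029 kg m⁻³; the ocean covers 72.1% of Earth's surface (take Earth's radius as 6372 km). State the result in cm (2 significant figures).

≈ 320 cm

Ardor: 2.53 km³ × (917/1029) = 2.255 km³ of water.
Teseg: 1.20×10^6 Gt = 1.200×10^18 kg; dividing by ρ_w = 1029 kg m⁻³ gives 1.166×10^15 m³ of water.
Kelos: 742 Gt = 7.420×10^14 kg; dividing by ρ_w = 1029 kg m⁻³ gives 7.211×10^11 m³ of water.
Total added water ≈ 1.167×10^15 m³ over 3.68×10^14 m² → Δh = 3.17 m = 320 cm.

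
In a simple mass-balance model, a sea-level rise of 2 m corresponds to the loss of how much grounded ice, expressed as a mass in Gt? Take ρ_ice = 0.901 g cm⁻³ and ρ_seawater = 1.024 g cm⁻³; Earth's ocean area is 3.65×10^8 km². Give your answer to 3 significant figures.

≈ 7.48×10^5 Gt

Required water volume = Δh × A = 2 m × 3.65×10^14 m² = 7.300×10^14 m³.
ρ_w = 1.024 g cm⁻³ = 1024 kg m⁻³, so the mass of water = 7.300×10^14 m³ × 1024 kg m⁻³ = 7.475×10^17 kg = 7.48×10^5 Gt (and the same mass of ice, by conservation).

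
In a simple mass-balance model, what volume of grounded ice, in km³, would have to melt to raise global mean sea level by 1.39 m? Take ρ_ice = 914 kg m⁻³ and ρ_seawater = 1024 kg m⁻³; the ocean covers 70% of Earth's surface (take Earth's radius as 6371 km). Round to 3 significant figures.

Required water volume = Δh × A = 1.39 m × 3.57×10^14 m² = 4.963×10^14 m³ = 4.963×10^5 km³.
Ice volume = water volume × ρ_w/ρ_ice = 4.963×10^5 × 1024/914 = 5.56×10^5 km³.

≈ 5.56×10^5 km³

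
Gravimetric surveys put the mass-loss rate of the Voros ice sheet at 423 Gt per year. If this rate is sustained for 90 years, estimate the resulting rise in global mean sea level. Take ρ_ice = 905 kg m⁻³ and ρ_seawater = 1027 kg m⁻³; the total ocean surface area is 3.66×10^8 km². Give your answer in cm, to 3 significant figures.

Total mass lost = 423 Gt/yr × 90 yr = 3.807×10^4 Gt = 3.807×10^16 kg.
ρ_w = 1027 kg m⁻³, so water volume = 3.807×10^16 / 1027 = 3.707×10^13 m³.
Δh = 3.707×10^13 / 3.66×10^14 = 0.101 m = 10.1 cm.

≈ 10.1 cm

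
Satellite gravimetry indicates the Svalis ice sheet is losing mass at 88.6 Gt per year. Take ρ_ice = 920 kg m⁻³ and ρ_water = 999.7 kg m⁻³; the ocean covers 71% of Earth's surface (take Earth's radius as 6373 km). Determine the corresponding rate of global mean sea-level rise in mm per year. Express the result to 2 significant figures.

ρ_w = 999.7 kg m⁻³. Annual water volume added = 88.6 Gt / ρ_w = 8.860×10^13 kg / 999.7 kg m⁻³ = 8.863×10^10 m³.
Δh per year = 8.863×10^10 / 3.62×10^14 = 2.45×10^-4 m = 0.24 mm.

≈ 0.24 mm/yr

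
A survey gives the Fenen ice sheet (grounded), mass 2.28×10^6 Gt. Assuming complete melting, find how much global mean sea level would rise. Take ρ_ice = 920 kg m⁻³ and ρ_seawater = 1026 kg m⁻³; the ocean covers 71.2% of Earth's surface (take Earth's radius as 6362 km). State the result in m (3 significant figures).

Fenen: 2.28×10^6 Gt = 2.280×10^18 kg; dividing by ρ_w = 1026 kg m⁻³ gives 2.222×10^15 m³ of water.
Spread over 3.62×10^14 m² of ocean, Δh = 2.222×10^15 / 3.62×10^14 = 6.14 m.

≈ 6.14 m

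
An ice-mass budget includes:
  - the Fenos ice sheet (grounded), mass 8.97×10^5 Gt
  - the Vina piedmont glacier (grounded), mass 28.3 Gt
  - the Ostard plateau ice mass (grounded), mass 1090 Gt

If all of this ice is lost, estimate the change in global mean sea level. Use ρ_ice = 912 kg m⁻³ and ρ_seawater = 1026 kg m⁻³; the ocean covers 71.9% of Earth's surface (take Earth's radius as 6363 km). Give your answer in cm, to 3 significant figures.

Fenos: 8.97×10^5 Gt = 8.970×10^17 kg; dividing by ρ_w = 1026 kg m⁻³ gives 8.743×10^14 m³ of water.
Vina: 28.3 Gt = 2.830×10^13 kg; dividing by ρ_w = 1026 kg m⁻³ gives 2.758×10^10 m³ of water.
Ostard: 1090 Gt = 1.090×10^15 kg; dividing by ρ_w = 1026 kg m⁻³ gives 1.062×10^12 m³ of water.
Total added water ≈ 8.754×10^14 m³ over 3.66×10^14 m² → Δh = 2.39 m = 239 cm.

≈ 239 cm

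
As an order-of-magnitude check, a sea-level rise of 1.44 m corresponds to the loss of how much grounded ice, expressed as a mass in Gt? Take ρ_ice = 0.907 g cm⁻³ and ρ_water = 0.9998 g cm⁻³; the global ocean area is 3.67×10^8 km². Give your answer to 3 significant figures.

≈ 5.28×10^5 Gt

Required water volume = Δh × A = 1.44 m × 3.67×10^14 m² = 5.285×10^14 m³.
ρ_w = 0.9998 g cm⁻³ = 999.8 kg m⁻³, so the mass of water = 5.285×10^14 m³ × 999.8 kg m⁻³ = 5.284×10^17 kg = 5.28×10^5 Gt (and the same mass of ice, by conservation).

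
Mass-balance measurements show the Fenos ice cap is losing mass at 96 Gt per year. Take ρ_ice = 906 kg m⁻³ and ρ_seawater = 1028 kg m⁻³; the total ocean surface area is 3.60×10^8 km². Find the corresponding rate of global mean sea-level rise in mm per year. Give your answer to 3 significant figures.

≈ 0.259 mm/yr

ρ_w = 1028 kg m⁻³. Annual water volume added = 96 Gt / ρ_w = 9.600×10^13 kg / 1028 kg m⁻³ = 9.339×10^10 m³.
Δh per year = 9.339×10^10 / 3.60×10^14 = 2.59×10^-4 m = 0.259 mm.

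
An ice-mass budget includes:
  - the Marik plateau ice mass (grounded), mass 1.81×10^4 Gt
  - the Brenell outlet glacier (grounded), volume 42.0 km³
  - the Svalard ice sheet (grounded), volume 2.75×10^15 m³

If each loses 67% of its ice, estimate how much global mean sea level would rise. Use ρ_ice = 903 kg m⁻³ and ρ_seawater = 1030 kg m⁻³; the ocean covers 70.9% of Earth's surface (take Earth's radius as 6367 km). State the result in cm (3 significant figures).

≈ 450 cm

Marik: 0.67 × 1.81×10^4 Gt = 1.213×10^16 kg; dividing by ρ_w = 1030 kg m⁻³ gives 1.177×10^13 m³ of water.
Brenell: 0.67 × 42.0 km³ × (903/1030) = 24.67 km³ of water.
Svalard: 0.67 × 2.75×10^15 m³ × (903/1030) = 1.615×10^15 m³ of water.
Total added water ≈ 1.627×10^15 m³ over 3.61×10^14 m² → Δh = 4.50 m = 450 cm.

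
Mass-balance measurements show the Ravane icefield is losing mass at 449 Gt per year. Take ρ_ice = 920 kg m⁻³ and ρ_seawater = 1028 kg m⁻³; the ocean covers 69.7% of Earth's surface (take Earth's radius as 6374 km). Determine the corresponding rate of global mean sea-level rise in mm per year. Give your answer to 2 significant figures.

ρ_w = 1028 kg m⁻³. Annual water volume added = 449 Gt / ρ_w = 4.490×10^14 kg / 1028 kg m⁻³ = 4.368×10^11 m³.
Δh per year = 4.368×10^11 / 3.56×10^14 = 1.23×10^-3 m = 1.2 mm.

≈ 1.2 mm/yr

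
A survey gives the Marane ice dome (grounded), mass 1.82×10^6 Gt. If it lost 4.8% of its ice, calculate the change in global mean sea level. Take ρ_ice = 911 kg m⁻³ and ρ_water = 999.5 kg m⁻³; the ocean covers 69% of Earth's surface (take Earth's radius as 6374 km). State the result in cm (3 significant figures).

≈ 24.8 cm

Marane: 0.048 × 1.82×10^6 Gt = 8.736×10^16 kg; dividing by ρ_w = 999.5 kg m⁻³ gives 8.740×10^13 m³ of water.
Spread over 3.52×10^14 m² of ocean, Δh = 8.740×10^13 / 3.52×10^14 = 0.248 m = 24.8 cm.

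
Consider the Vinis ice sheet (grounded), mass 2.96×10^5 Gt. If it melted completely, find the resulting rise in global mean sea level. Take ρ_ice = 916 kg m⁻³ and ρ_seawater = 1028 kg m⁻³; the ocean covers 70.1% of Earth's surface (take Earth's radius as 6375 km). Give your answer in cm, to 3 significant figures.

Vinis: 2.96×10^5 Gt = 2.960×10^17 kg; dividing by ρ_w = 1028 kg m⁻³ gives 2.879×10^14 m³ of water.
Spread over 3.58×10^14 m² of ocean, Δh = 2.879×10^14 / 3.58×10^14 = 0.804 m = 80.4 cm.

≈ 80.4 cm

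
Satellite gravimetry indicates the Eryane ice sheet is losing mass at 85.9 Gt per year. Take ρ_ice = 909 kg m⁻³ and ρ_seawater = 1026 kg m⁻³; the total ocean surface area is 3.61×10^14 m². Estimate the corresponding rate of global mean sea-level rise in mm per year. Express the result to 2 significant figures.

≈ 0.23 mm/yr

ρ_w = 1026 kg m⁻³. Annual water volume added = 85.9 Gt / ρ_w = 8.590×10^13 kg / 1026 kg m⁻³ = 8.372×10^10 m³.
Δh per year = 8.372×10^10 / 3.61×10^14 = 2.32×10^-4 m = 0.23 mm.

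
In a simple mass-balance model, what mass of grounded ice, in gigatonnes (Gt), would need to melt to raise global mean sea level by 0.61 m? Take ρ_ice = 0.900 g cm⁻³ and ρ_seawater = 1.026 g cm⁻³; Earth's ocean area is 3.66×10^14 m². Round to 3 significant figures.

Required water volume = Δh × A = 0.61 m × 3.66×10^14 m² = 2.233×10^14 m³.
ρ_w = 1.026 g cm⁻³ = 1026 kg m⁻³, so the mass of water = 2.233×10^14 m³ × 1026 kg m⁻³ = 2.291×10^17 kg = 2.29×10^5 Gt (and the same mass of ice, by conservation).

≈ 2.29×10^5 Gt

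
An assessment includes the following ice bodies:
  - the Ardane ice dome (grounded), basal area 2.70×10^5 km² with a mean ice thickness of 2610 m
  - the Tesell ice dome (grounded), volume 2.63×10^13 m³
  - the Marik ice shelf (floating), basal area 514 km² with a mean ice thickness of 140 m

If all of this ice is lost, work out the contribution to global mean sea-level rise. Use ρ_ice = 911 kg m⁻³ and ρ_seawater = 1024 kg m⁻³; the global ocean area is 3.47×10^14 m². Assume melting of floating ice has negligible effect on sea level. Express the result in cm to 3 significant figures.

Ardane: ice volume = 2.70×10^5 km² × 2610 m = 7.047×10^5 km³; 7.047×10^5 × (911/1024) = 6.269×10^5 km³ of water.
Tesell: 2.63×10^13 m³ × (911/1024) = 2.340×10^13 m³ of water.
The Marik ice shelf is floating and already displaces its own weight of water, so its melt adds essentially nothing to sea level.
Total added water ≈ 6.503×10^14 m³ over 3.47×10^14 m² → Δh = 1.87 m = 187 cm.

≈ 187 cm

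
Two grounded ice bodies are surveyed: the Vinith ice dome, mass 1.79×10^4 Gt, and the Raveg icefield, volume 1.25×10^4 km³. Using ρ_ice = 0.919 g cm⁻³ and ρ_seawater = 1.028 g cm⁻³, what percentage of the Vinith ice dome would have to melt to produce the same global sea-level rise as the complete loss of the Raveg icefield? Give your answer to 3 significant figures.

≈ 64.2 %

Equal sea-level rise means equal mass of meltwater, i.e. equal mass of ice lost.
Ice mass of Raveg: 1.149×10^16 kg; ice mass of Vinith: 1.790×10^16 kg.
Fraction required = 1.149×10^16 / 1.790×10^16 = 0.642 → 64.2 %.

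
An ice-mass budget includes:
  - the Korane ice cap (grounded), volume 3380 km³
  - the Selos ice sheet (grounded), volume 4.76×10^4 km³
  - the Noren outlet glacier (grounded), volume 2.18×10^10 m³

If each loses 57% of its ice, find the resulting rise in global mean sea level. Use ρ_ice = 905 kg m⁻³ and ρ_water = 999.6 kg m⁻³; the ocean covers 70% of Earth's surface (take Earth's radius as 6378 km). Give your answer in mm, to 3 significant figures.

Korane: 0.57 × 3380 km³ × (905/999.6) = 1744 km³ of water.
Selos: 0.57 × 4.76×10^4 km³ × (905/999.6) = 2.456×10^4 km³ of water.
Noren: 0.57 × 2.18×10^10 m³ × (905/999.6) = 1.125×10^10 m³ of water.
Total added water ≈ 2.632×10^13 m³ over 3.58×10^14 m² → Δh = 0.0736 m = 73.6 mm.

≈ 73.6 mm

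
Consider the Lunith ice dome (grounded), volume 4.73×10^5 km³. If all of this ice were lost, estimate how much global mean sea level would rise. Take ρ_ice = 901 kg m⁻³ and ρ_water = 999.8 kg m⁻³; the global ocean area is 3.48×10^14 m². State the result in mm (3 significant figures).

Lunith: 4.73×10^5 km³ × (901/999.8) = 4.263×10^5 km³ of water.
Spread over 3.48×10^14 m² of ocean, Δh = 4.263×10^14 / 3.48×10^14 = 1.22 m = 1220 mm.

≈ 1220 mm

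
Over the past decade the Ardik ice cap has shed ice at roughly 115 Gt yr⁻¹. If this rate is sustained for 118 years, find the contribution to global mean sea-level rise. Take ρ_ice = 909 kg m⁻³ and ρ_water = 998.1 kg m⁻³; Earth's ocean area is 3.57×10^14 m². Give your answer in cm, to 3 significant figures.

≈ 3.81 cm

Total mass lost = 115 Gt/yr × 118 yr = 1.357×10^4 Gt = 1.357×10^16 kg.
ρ_w = 998.1 kg m⁻³, so water volume = 1.357×10^16 / 998.1 = 1.360×10^13 m³.
Δh = 1.360×10^13 / 3.57×10^14 = 0.0381 m = 3.81 cm.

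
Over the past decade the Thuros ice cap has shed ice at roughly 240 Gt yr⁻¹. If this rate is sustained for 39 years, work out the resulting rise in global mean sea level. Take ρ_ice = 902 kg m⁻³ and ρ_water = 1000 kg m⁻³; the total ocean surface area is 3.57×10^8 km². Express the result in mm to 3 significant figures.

≈ 26.2 mm

Total mass lost = 240 Gt/yr × 39 yr = 9360 Gt = 9.360×10^15 kg.
ρ_w = 1000 kg m⁻³, so water volume = 9.360×10^15 / 1000 = 9.360×10^12 m³.
Δh = 9.360×10^12 / 3.57×10^14 = 0.0262 m = 26.2 mm.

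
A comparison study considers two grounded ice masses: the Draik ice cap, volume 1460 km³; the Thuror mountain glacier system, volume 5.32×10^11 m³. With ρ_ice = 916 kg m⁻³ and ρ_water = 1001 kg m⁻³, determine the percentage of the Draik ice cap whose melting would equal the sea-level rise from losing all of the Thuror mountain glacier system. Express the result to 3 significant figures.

Equal sea-level rise means equal mass of meltwater, i.e. equal mass of ice lost.
Ice mass of Thuror: 4.873×10^14 kg; ice mass of Draik: 1.337×10^15 kg.
Fraction required = 4.873×10^14 / 1.337×10^15 = 0.364 → 36.4 %.

≈ 36.4 %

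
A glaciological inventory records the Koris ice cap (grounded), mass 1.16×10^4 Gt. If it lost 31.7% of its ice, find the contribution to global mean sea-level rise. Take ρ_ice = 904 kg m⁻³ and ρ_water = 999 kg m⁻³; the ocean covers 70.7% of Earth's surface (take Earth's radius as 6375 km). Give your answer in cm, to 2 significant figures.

Koris: 0.317 × 1.16×10^4 Gt = 3.677×10^15 kg; dividing by ρ_w = 999 kg m⁻³ gives 3.681×10^12 m³ of water.
Spread over 3.61×10^14 m² of ocean, Δh = 3.681×10^12 / 3.61×10^14 = 0.0102 m = 1.0 cm.

≈ 1.0 cm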